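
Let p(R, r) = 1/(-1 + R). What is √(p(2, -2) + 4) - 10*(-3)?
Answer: 30 + √5 ≈ 32.236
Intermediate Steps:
√(p(2, -2) + 4) - 10*(-3) = √(1/(-1 + 2) + 4) - 10*(-3) = √(1/1 + 4) + 30 = √(1 + 4) + 30 = √5 + 30 = 30 + √5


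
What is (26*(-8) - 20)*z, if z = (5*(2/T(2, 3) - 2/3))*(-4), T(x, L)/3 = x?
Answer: -1520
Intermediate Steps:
T(x, L) = 3*x
z = 20/3 (z = (5*(2/((3*2)) - 2/3))*(-4) = (5*(2/6 - 2*⅓))*(-4) = (5*(2*(⅙) - ⅔))*(-4) = (5*(⅓ - ⅔))*(-4) = (5*(-⅓))*(-4) = -5/3*(-4) = 20/3 ≈ 6.6667)
(26*(-8) - 20)*z = (26*(-8) - 20)*(20/3) = (-208 - 20)*(20/3) = -228*20/3 = -1520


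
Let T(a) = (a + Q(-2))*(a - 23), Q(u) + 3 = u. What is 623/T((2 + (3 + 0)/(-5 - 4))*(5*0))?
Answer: 623/115 ≈ 5.4174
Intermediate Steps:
Q(u) = -3 + u
T(a) = (-23 + a)*(-5 + a) (T(a) = (a + (-3 - 2))*(a - 23) = (a - 5)*(-23 + a) = (-5 + a)*(-23 + a) = (-23 + a)*(-5 + a))
623/T((2 + (3 + 0)/(-5 - 4))*(5*0)) = 623/(115 + ((2 + (3 + 0)/(-5 - 4))*(5*0))**2 - 28*(2 + (3 + 0)/(-5 - 4))*5*0) = 623/(115 + ((2 + 3/(-9))*0)**2 - 28*(2 + 3/(-9))*0) = 623/(115 + ((2 + 3*(-1/9))*0)**2 - 28*(2 + 3*(-1/9))*0) = 623/(115 + ((2 - 1/3)*0)**2 - 28*(2 - 1/3)*0) = 623/(115 + ((5/3)*0)**2 - 140*0/3) = 623/(115 + 0**2 - 28*0) = 623/(115 + 0 + 0) = 623/115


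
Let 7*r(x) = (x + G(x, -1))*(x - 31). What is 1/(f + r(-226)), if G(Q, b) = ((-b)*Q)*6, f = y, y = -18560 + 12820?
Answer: 1/52342 ≈ 1.9105e-5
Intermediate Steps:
y = -5740
f = -5740
G(Q, b) = -6*Q*b (G(Q, b) = -Q*b*6 = -6*Q*b)
r(x) = x*(-31 + x) (r(x) = ((x - 6*x*(-1))*(x - 31))/7 = ((x + 6*x)*(-31 + x))/7 = ((7*x)*(-31 + x))/7 = (7*x*(-31 + x))/7 = x*(-31 + x))
1/(f + r(-226)) = 1/(-5740 - 226*(-31 - 226)) = 1/(-5740 - 226*(-257)) = 1/(-5740 + 58082) = 1/52342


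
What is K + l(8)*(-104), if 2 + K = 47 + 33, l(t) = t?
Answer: -754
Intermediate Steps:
K = 78 (K = -2 + (47 + 33) = -2 + 80 = 78)
K + l(8)*(-104) = 78 + 8*(-104) = 78 - 832 = -754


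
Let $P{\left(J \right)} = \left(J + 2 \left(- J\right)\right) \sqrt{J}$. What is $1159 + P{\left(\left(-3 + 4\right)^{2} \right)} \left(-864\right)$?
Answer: $2023$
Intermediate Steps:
$P{\left(J \right)} = - J^{\frac{3}{2}}$ ($P{\left(J \right)} = \left(J - 2 J\right) \sqrt{J} = - J \sqrt{J} = - J^{\frac{3}{2}}$)
$1159 + P{\left(\left(-3 + 4\right)^{2} \right)} \left(-864\right) = 1159 + - \left(\left(-3 + 4\right)^{2}\right)^{\frac{3}{2}} \left(-864\right) = 1159 + - \left(1^{2}\right)^{\frac{3}{2}} \left(-864\right) = 1159 + - 1^{\frac{3}{2}} \left(-864\right) = 1159 + \left(-1\right) 1 \left(-864\right) = 1159 - -864 = 1159 + 864 = 2023$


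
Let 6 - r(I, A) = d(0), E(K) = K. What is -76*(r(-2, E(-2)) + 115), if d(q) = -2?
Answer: -9348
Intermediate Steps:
r(I, A) = 8 (r(I, A) = 6 - 1*(-2) = 6 + 2 = 8)
-76*(r(-2, E(-2)) + 115) = -76*(8 + 115) = -76*123 = -9348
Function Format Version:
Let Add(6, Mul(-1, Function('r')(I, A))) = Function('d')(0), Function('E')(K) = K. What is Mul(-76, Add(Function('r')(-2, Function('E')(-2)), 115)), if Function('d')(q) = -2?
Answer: -9348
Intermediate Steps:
Function('r')(I, A) = 8 (Function('r')(I, A) = Add(6, Mul(-1, -2)) = Add(6, 2) = 8)
Mul(-76, Add(Function('r')(-2, Function('E')(-2)), 115)) = Mul(-76, Add(8, 115)) = Mul(-76, 123) = -9348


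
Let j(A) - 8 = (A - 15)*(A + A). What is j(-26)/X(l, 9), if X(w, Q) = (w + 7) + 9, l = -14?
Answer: 1070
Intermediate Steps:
X(w, Q) = 16 + w (X(w, Q) = (7 + w) + 9 = 16 + w)
j(A) = 8 + 2*A*(-15 + A) (j(A) = 8 + (A - 15)*(A + A) = 8 + (-15 + A)*(2*A) = 8 + 2*A*(-15 + A))
j(-26)/X(l, 9) = (8 - 30*(-26) + 2*(-26)²)/(16 - 14) = (8 + 780 + 2*676)/2 = (8 + 780 + 1352)*(½) = 2140*(½) = 1070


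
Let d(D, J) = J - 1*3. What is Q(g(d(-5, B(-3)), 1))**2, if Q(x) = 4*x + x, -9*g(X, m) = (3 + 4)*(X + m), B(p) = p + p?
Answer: 78400/81 ≈ 967.90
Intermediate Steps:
B(p) = 2*p
d(D, J) = -3 + J (d(D, J) = J - 3 = -3 + J)
g(X, m) = -7*X/9 - 7*m/9 (g(X, m) = -(3 + 4)*(X + m)/9 = -7*(X + m)/9 = -(7*X + 7*m)/9 = -7*X/9 - 7*m/9)
Q(x) = 5*x
Q(g(d(-5, B(-3)), 1))**2 = (5*(-7*(-3 + 2*(-3))/9 - 7/9*1))**2 = (5*(-7*(-3 - 6)/9 - 7/9))**2 = (5*(-7/9*(-9) - 7/9))**2 = (5*(7 - 7/9))**2 = (5*(56/9))**2 = (280/9)**2 = 78400/81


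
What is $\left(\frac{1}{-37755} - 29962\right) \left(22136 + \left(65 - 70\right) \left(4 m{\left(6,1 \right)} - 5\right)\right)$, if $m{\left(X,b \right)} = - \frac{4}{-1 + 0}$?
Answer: $- \frac{24978365282191}{37755} \approx -6.6159 \cdot 10^{8}$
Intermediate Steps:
$m{\left(X,b \right)} = 4$ ($m{\left(X,b \right)} = - \frac{4}{-1} = \left(-4\right) \left(-1\right) = 4$)
$\left(\frac{1}{-37755} - 29962\right) \left(22136 + \left(65 - 70\right) \left(4 m{\left(6,1 \right)} - 5\right)\right) = \left(\frac{1}{-37755} - 29962\right) \left(22136 + \left(65 - 70\right) \left(4 \cdot 4 - 5\right)\right) = \left(- \frac{1}{37755} - 29962\right) \left(22136 - 5 \left(16 - 5\right)\right) = - \frac{1131215311 \left(22136 - 55\right)}{37755} = \left(- \frac{1131215311}{37755}\right) 22081 = - \frac{24978365282191}{37755}$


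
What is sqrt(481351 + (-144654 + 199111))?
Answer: 16*sqrt(2093) ≈ 731.99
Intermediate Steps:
sqrt(481351 + (-144654 + 199111)) = sqrt(481351 + 54457) = sqrt(535808) = 16*sqrt(2093)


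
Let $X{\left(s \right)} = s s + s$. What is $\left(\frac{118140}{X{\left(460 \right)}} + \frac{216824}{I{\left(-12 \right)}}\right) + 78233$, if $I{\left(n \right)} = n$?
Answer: $\frac{1913785000}{31809} \approx 60165.0$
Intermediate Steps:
$X{\left(s \right)} = s + s^{2}$ ($X{\left(s \right)} = s^{2} + s = s + s^{2}$)
$\left(\frac{118140}{X{\left(460 \right)}} + \frac{216824}{I{\left(-12 \right)}}\right) + 78233 = \left(\frac{118140}{460 \left(1 + 460\right)} + \frac{216824}{-12}\right) + 78233 = \left(\frac{118140}{460 \cdot 461} + 216824 \left(- \frac{1}{12}\right)\right) + 78233 = \left(\frac{118140}{212060} - \frac{54206}{3}\right) + 78233 = \left(118140 \cdot \frac{1}{212060} - \frac{54206}{3}\right) + 78233 = \left(\frac{5907}{10603} - \frac{54206}{3}\right) + 78233 = - \frac{574728497}{31809} + 78233 = \frac{1913785000}{31809}$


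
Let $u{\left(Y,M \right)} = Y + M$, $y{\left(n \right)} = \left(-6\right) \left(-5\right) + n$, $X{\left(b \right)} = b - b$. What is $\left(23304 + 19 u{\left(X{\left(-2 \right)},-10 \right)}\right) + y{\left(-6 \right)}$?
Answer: $23138$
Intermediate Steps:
$X{\left(b \right)} = 0$
$y{\left(n \right)} = 30 + n$
$u{\left(Y,M \right)} = M + Y$
$\left(23304 + 19 u{\left(X{\left(-2 \right)},-10 \right)}\right) + y{\left(-6 \right)} = \left(23304 + 19 \left(-10 + 0\right)\right) + \left(30 - 6\right) = \left(23304 + 19 \left(-10\right)\right) + 24 = \left(23304 - 190\right) + 24 = 23114 + 24 = 23138$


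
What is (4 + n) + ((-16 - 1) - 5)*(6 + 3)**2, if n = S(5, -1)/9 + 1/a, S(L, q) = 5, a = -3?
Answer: -16000/9 ≈ -1777.8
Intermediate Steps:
n = 2/9 (n = 5/9 + 1/(-3) = 5*(1/9) + 1*(-1/3) = 5/9 - 1/3 = 2/9 ≈ 0.22222)
(4 + n) + ((-16 - 1) - 5)*(6 + 3)**2 = (4 + 2/9) + ((-16 - 1) - 5)*(6 + 3)**2 = 38/9 + (-17 - 5)*9**2 = 38/9 - 22*81 = 38/9 - 1782 = -16000/9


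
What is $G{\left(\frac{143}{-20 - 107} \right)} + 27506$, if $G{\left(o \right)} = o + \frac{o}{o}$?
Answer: $\frac{3493246}{127} \approx 27506.0$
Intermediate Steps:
$G{\left(o \right)} = 1 + o$ ($G{\left(o \right)} = o + 1 = 1 + o$)
$G{\left(\frac{143}{-20 - 107} \right)} + 27506 = \left(1 + \frac{143}{-20 - 107}\right) + 27506 = \left(1 + \frac{143}{-127}\right) + 27506 = \left(1 + 143 \left(- \frac{1}{127}\right)\right) + 27506 = \left(1 - \frac{143}{127}\right) + 27506 = - \frac{16}{127} + 27506 = \frac{3493246}{127}$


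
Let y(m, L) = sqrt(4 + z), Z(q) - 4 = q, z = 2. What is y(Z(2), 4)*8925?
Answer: 8925*sqrt(6) ≈ 21862.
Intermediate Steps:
Z(q) = 4 + q
y(m, L) = sqrt(6) (y(m, L) = sqrt(4 + 2) = sqrt(6))
y(Z(2), 4)*8925 = sqrt(6)*8925 = 8925*sqrt(6)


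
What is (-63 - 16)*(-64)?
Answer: 5056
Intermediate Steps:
(-63 - 16)*(-64) = -79*(-64) = 5056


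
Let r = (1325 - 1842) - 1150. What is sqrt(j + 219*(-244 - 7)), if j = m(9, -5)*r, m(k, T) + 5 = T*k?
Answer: sqrt(28381) ≈ 168.47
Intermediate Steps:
m(k, T) = -5 + T*k
r = -1667 (r = -517 - 1150 = -1667)
j = 83350 (j = (-5 - 5*9)*(-1667) = (-5 - 45)*(-1667) = -50*(-1667) = 83350)
sqrt(j + 219*(-244 - 7)) = sqrt(83350 + 219*(-244 - 7)) = sqrt(83350 + 219*(-251)) = sqrt(83350 - 54969) = sqrt(28381)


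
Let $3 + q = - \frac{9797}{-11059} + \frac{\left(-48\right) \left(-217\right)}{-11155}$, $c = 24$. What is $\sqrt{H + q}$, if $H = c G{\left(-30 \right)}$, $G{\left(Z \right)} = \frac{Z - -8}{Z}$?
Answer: $\frac{2 \sqrt{55365284116288915}}{123363145} \approx 3.8147$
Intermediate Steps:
$G{\left(Z \right)} = \frac{8 + Z}{Z}$ ($G{\left(Z \right)} = \frac{Z + 8}{Z} = \frac{8 + Z}{Z}$)
$q = - \frac{375994444}{123363145}$ ($q = -3 + \left(- \frac{9797}{-11059} + \frac{\left(-48\right) \left(-217\right)}{-11155}\right) = -3 + \left(\left(-9797\right) \left(- \frac{1}{11059}\right) + 10416 \left(- \frac{1}{11155}\right)\right) = -3 + \left(\frac{9797}{11059} - \frac{10416}{11155}\right) = -3 - \frac{5905009}{123363145} = - \frac{375994444}{123363145} \approx -3.0479$)
$H = \frac{88}{5}$ ($H = 24 \frac{8 - 30}{-30} = 24 \left(\left(- \frac{1}{30}\right) \left(-22\right)\right) = 24 \cdot \frac{11}{15} = \frac{88}{5} \approx 17.6$)
$\sqrt{H + q} = \sqrt{\frac{88}{5} - \frac{375994444}{123363145}} = \sqrt{\frac{1795196908}{123363145}} = \frac{2 \sqrt{55365284116288915}}{123363145}$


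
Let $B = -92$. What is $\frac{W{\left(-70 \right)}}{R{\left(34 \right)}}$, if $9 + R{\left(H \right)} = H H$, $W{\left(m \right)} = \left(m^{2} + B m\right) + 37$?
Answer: $\frac{367}{37} \approx 9.9189$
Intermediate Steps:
$W{\left(m \right)} = 37 + m^{2} - 92 m$ ($W{\left(m \right)} = \left(m^{2} - 92 m\right) + 37 = 37 + m^{2} - 92 m$)
$R{\left(H \right)} = -9 + H^{2}$ ($R{\left(H \right)} = -9 + H H = -9 + H^{2}$)
$\frac{W{\left(-70 \right)}}{R{\left(34 \right)}} = \frac{37 + \left(-70\right)^{2} - -6440}{-9 + 34^{2}} = \frac{37 + 4900 + 6440}{-9 + 1156} = \frac{11377}{1147} = 11377 \cdot \frac{1}{1147} = \frac{367}{37}$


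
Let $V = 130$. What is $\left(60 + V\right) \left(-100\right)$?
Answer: $-19000$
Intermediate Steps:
$\left(60 + V\right) \left(-100\right) = \left(60 + 130\right) \left(-100\right) = 190 \left(-100\right) = -19000$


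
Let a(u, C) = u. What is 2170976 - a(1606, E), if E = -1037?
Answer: 2169370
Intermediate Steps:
2170976 - a(1606, E) = 2170976 - 1*1606 = 2170976 - 1606 = 2169370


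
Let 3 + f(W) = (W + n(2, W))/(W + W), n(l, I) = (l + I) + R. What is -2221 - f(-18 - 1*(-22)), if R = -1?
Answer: -17753/8 ≈ -2219.1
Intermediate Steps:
n(l, I) = -1 + I + l (n(l, I) = (l + I) - 1 = (I + l) - 1 = -1 + I + l)
f(W) = -3 + (1 + 2*W)/(2*W) (f(W) = -3 + (W + (-1 + W + 2))/(W + W) = -3 + (W + (1 + W))/((2*W)) = -3 + (1 + 2*W)*(1/(2*W)) = -3 + (1 + 2*W)/(2*W))
-2221 - f(-18 - 1*(-22)) = -2221 - (-2 + 1/(2*(-18 - 1*(-22)))) = -2221 - (-2 + 1/(2*(-18 + 22))) = -2221 - (-2 + (½)/4) = -2221 - (-2 + (½)*(¼)) = -2221 - (-2 + ⅛) = -2221 - 1*(-15/8) = -2221 + 15/8 = -17753/8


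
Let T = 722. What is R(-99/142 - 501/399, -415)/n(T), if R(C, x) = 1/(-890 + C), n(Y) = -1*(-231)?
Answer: -2698/555898893 ≈ -4.8534e-6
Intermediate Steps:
n(Y) = 231
R(-99/142 - 501/399, -415)/n(T) = 1/(-890 + (-99/142 - 501/399)*231) = (1/231)/(-890 + (-99*1/142 - 501*1/399)) = (1/231)/(-890 + (-99/142 - 167/133)) = (1/231)/(-890 - 36881/18886) = (1/231)/(-16845421/18886) = -18886/16845421*1/231 = -2698/555898893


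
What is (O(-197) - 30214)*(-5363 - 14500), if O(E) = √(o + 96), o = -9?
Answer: 600140682 - 19863*√87 ≈ 5.9996e+8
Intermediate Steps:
O(E) = √87 (O(E) = √(-9 + 96) = √87)
(O(-197) - 30214)*(-5363 - 14500) = (√87 - 30214)*(-5363 - 14500) = (-30214 + √87)*(-19863) = 600140682 - 19863*√87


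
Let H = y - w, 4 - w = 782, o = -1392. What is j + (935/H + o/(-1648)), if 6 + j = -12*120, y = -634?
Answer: -21338239/14832 ≈ -1438.7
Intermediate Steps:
w = -778 (w = 4 - 1*782 = 4 - 782 = -778)
H = 144 (H = -634 - 1*(-778) = -634 + 778 = 144)
j = -1446 (j = -6 - 12*120 = -6 - 1440 = -1446)
j + (935/H + o/(-1648)) = -1446 + (935/144 - 1392/(-1648)) = -1446 + (935*(1/144) - 1392*(-1/1648)) = -1446 + (935/144 + 87/103) = -1446 + 108833/14832 = -21338239/14832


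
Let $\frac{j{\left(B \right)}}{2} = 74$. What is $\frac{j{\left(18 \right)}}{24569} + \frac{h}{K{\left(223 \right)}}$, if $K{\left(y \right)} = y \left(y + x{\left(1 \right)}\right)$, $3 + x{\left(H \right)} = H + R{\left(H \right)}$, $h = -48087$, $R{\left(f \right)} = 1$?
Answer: $- \frac{391374205}{405437638} \approx -0.96531$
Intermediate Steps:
$x{\left(H \right)} = -2 + H$ ($x{\left(H \right)} = -3 + \left(H + 1\right) = -3 + \left(1 + H\right) = -2 + H$)
$K{\left(y \right)} = y \left(-1 + y\right)$ ($K{\left(y \right)} = y \left(y + \left(-2 + 1\right)\right) = y \left(y - 1\right) = y \left(-1 + y\right)$)
$j{\left(B \right)} = 148$ ($j{\left(B \right)} = 2 \cdot 74 = 148$)
$\frac{j{\left(18 \right)}}{24569} + \frac{h}{K{\left(223 \right)}} = \frac{148}{24569} - \frac{48087}{223 \left(-1 + 223\right)} = 148 \cdot \frac{1}{24569} - \frac{48087}{223 \cdot 222} = \frac{148}{24569} - \frac{48087}{49506} = \frac{148}{24569} - \frac{16029}{16502} = - \frac{391374205}{405437638}$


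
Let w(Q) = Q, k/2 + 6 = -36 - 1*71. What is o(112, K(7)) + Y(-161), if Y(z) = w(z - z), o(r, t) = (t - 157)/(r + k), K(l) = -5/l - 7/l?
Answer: 1111/798 ≈ 1.3922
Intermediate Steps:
K(l) = -12/l
k = -226 (k = -12 + 2*(-36 - 1*71) = -12 + 2*(-36 - 71) = -12 + 2*(-107) = -12 - 214 = -226)
o(r, t) = (-157 + t)/(-226 + r) (o(r, t) = (t - 157)/(r - 226) = (-157 + t)/(-226 + r))
Y(z) = 0 (Y(z) = z - z = 0)
o(112, K(7)) + Y(-161) = (-157 - 12/7)/(-226 + 112) + 0 = (-157 - 12*1/7)/(-114) + 0 = -(-157 - 12/7)/114 + 0 = -1/114*(-1111/7) + 0 = 1111/798 + 0 = 1111/798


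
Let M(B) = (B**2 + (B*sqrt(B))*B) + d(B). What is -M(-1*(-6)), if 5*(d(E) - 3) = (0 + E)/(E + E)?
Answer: -391/10 - 36*sqrt(6) ≈ -127.28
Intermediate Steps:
d(E) = 31/10 (d(E) = 3 + ((0 + E)/(E + E))/5 = 3 + (E/((2*E)))/5 = 3 + (E*(1/(2*E)))/5 = 3 + (1/5)*(1/2) = 3 + 1/10 = 31/10)
M(B) = 31/10 + B**2 + B**(5/2) (M(B) = (B**2 + (B*sqrt(B))*B) + 31/10 = (B**2 + B**(3/2)*B) + 31/10 = (B**2 + B**(5/2)) + 31/10 = 31/10 + B**2 + B**(5/2))
-M(-1*(-6)) = -(31/10 + (-1*(-6))**2 + (-1*(-6))**(5/2)) = -(31/10 + 6**2 + 6**(5/2)) = -(31/10 + 36 + 36*sqrt(6)) = -(391/10 + 36*sqrt(6)) = -391/10 - 36*sqrt(6)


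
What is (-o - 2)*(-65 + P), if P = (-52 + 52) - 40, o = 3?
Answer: 525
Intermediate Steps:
P = -40 (P = 0 - 40 = -40)
(-o - 2)*(-65 + P) = (-1*3 - 2)*(-65 - 40) = (-3 - 2)*(-105) = -5*(-105) = 525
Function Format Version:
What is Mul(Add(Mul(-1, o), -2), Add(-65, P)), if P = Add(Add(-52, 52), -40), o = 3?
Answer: 525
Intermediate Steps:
P = -40 (P = Add(0, -40) = -40)
Mul(Add(Mul(-1, o), -2), Add(-65, P)) = Mul(Add(Mul(-1, 3), -2), Add(-65, -40)) = Mul(Add(-3, -2), -105) = Mul(-5, -105) = 525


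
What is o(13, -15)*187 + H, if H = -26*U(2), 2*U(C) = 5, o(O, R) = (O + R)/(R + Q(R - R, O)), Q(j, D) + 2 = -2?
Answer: -861/19 ≈ -45.316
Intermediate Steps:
Q(j, D) = -4 (Q(j, D) = -2 - 2 = -4)
o(O, R) = (O + R)/(-4 + R) (o(O, R) = (O + R)/(R - 4) = (O + R)/(-4 + R))
U(C) = 5/2 (U(C) = (½)*5 = 5/2)
H = -65 (H = -26*5/2 = -65)
o(13, -15)*187 + H = ((13 - 15)/(-4 - 15))*187 - 65 = (-2/(-19))*187 - 65 = -1/19*(-2)*187 - 65 = (2/19)*187 - 65 = 374/19 - 65 = -861/19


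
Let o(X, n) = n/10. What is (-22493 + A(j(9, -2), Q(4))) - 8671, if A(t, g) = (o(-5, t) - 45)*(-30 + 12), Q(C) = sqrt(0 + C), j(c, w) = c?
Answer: -151851/5 ≈ -30370.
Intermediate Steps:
Q(C) = sqrt(C)
o(X, n) = n/10 (o(X, n) = n*(1/10) = n/10)
A(t, g) = 810 - 9*t/5 (A(t, g) = (t/10 - 45)*(-30 + 12) = (-45 + t/10)*(-18) = 810 - 9*t/5)
(-22493 + A(j(9, -2), Q(4))) - 8671 = (-22493 + (810 - 9/5*9)) - 8671 = (-22493 + (810 - 81/5)) - 8671 = (-22493 + 3969/5) - 8671 = -108496/5 - 8671 = -151851/5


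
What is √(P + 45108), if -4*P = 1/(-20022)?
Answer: √72331667509110/40044 ≈ 212.39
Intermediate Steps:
P = 1/80088 (P = -¼/(-20022) = -¼*(-1/20022) = 1/80088 ≈ 1.2486e-5)
√(P + 45108) = √(1/80088 + 45108) = √(3612609505/80088) = √72331667509110/40044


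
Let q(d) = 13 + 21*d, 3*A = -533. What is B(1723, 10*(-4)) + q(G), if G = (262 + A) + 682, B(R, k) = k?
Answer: 16066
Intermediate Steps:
A = -533/3 (A = (1/3)*(-533) = -533/3 ≈ -177.67)
G = 2299/3 (G = (262 - 533/3) + 682 = 253/3 + 682 = 2299/3 ≈ 766.33)
B(1723, 10*(-4)) + q(G) = 10*(-4) + (13 + 21*(2299/3)) = -40 + (13 + 16093) = -40 + 16106 = 16066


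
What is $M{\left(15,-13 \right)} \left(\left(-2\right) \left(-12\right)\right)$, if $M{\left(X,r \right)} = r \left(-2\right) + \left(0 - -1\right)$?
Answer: $648$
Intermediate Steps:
$M{\left(X,r \right)} = 1 - 2 r$ ($M{\left(X,r \right)} = - 2 r + \left(0 + 1\right) = - 2 r + 1 = 1 - 2 r$)
$M{\left(15,-13 \right)} \left(\left(-2\right) \left(-12\right)\right) = \left(1 - -26\right) \left(\left(-2\right) \left(-12\right)\right) = \left(1 + 26\right) 24 = 27 \cdot 24 = 648$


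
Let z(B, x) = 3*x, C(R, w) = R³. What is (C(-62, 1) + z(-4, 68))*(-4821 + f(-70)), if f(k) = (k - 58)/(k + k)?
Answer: 40172233172/35 ≈ 1.1478e+9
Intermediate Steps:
f(k) = (-58 + k)/(2*k) (f(k) = (-58 + k)/((2*k)) = (-58 + k)*(1/(2*k)) = (-58 + k)/(2*k))
(C(-62, 1) + z(-4, 68))*(-4821 + f(-70)) = ((-62)³ + 3*68)*(-4821 + (½)*(-58 - 70)/(-70)) = (-238328 + 204)*(-4821 + (½)*(-1/70)*(-128)) = -238124*(-4821 + 32/35) = -238124*(-168703/35) = 40172233172/35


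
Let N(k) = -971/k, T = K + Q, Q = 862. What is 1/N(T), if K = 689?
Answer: -1551/971 ≈ -1.5973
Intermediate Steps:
T = 1551 (T = 689 + 862 = 1551)
1/N(T) = 1/(-971/1551) = -1551/971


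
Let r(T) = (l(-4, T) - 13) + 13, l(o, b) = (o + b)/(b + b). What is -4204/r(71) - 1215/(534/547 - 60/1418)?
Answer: -27532239227/2696348 ≈ -10211.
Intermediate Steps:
l(o, b) = (b + o)/(2*b) (l(o, b) = (b + o)/((2*b)) = (b + o)*(1/(2*b)) = (b + o)/(2*b))
r(T) = (-4 + T)/(2*T) (r(T) = ((T - 4)/(2*T) - 13) + 13 = ((-4 + T)/(2*T) - 13) + 13 = (-13 + (-4 + T)/(2*T)) + 13 = (-4 + T)/(2*T))
-4204/r(71) - 1215/(534/547 - 60/1418) = -4204*142/(-4 + 71) - 1215/(534/547 - 60/1418) = -4204/((½)*(1/71)*67) - 1215/(534*(1/547) - 60*1/1418) = -4204/67/142 - 1215/(534/547 - 30/709) = -4204*142/67 - 1215/362196/387823 = -596968/67 - 1215*387823/362196 = -596968/67 - 52356105/40244 = -27532239227/2696348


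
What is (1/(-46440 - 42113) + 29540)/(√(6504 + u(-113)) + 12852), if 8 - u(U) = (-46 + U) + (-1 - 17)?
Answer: 1977586847964/860356022935 - 2615855619*√6689/14626052389895 ≈ 2.2839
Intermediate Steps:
u(U) = 72 - U (u(U) = 8 - ((-46 + U) + (-1 - 17)) = 8 - ((-46 + U) - 18) = 8 - (-64 + U) = 8 + (64 - U) = 72 - U)
(1/(-46440 - 42113) + 29540)/(√(6504 + u(-113)) + 12852) = (1/(-46440 - 42113) + 29540)/(√(6504 + (72 - 1*(-113))) + 12852) = (1/(-88553) + 29540)/(√(6504 + (72 + 113)) + 12852) = (-1/88553 + 29540)/(√(6504 + 185) + 12852) = 2615855619/(88553*(√6689 + 12852)) = 2615855619/(88553*(12852 + √6689))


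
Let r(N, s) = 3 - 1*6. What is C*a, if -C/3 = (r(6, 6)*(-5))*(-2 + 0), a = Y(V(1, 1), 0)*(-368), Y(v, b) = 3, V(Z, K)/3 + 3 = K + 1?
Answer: -99360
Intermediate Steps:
V(Z, K) = -6 + 3*K (V(Z, K) = -9 + 3*(K + 1) = -9 + 3*(1 + K) = -9 + (3 + 3*K) = -6 + 3*K)
r(N, s) = -3 (r(N, s) = 3 - 6 = -3)
a = -1104 (a = 3*(-368) = -1104)
C = 90 (C = -3*(-3*(-5))*(-2 + 0) = -45*(-2) = -3*(-30) = 90)
C*a = 90*(-1104) = -99360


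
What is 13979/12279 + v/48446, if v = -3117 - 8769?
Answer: 265639220/297434217 ≈ 0.89310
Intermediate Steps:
v = -11886
13979/12279 + v/48446 = 13979/12279 - 11886/48446 = 13979*(1/12279) - 11886*1/48446 = 13979/12279 - 5943/24223 = 265639220/297434217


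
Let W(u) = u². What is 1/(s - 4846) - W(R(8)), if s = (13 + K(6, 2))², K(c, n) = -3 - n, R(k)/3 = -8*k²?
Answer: -11282153473/4782 ≈ -2.3593e+6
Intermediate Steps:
R(k) = -24*k² (R(k) = 3*(-8*k²) = -24*k²)
s = 64 (s = (13 + (-3 - 1*2))² = (13 + (-3 - 2))² = (13 - 5)² = 8² = 64)
1/(s - 4846) - W(R(8)) = 1/(64 - 4846) - (-24*8²)² = 1/(-4782) - (-24*64)² = -1/4782 - 1*(-1536)² = -1/4782 - 1*2359296 = -1/4782 - 2359296 = -11282153473/4782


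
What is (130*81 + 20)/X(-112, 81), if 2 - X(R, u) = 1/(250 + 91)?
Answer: 3597550/681 ≈ 5282.7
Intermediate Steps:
X(R, u) = 681/341 (X(R, u) = 2 - 1/(250 + 91) = 2 - 1/341 = 681/341)
(130*81 + 20)/X(-112, 81) = (130*81 + 20)/(681/341) = (10530 + 20)*(341/681) = 10550*(341/681) = 3597550/681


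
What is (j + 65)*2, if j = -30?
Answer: 70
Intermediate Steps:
(j + 65)*2 = (-30 + 65)*2 = 35*2 = 70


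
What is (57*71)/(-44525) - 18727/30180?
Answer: -191191627/268752900 ≈ -0.71140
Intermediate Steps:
(57*71)/(-44525) - 18727/30180 = 4047*(-1/44525) - 18727*1/30180 = -4047/44525 - 18727/30180 = -191191627/268752900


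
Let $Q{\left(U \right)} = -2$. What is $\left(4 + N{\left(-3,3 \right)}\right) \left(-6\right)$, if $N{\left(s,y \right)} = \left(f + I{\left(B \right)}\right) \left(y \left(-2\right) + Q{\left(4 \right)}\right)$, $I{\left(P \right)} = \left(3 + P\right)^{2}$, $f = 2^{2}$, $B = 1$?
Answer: $936$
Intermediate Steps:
$f = 4$
$N{\left(s,y \right)} = -40 - 40 y$ ($N{\left(s,y \right)} = \left(4 + \left(3 + 1\right)^{2}\right) \left(y \left(-2\right) - 2\right) = \left(4 + 4^{2}\right) \left(- 2 y - 2\right) = \left(4 + 16\right) \left(-2 - 2 y\right) = 20 \left(-2 - 2 y\right) = -40 - 40 y$)
$\left(4 + N{\left(-3,3 \right)}\right) \left(-6\right) = \left(4 - 160\right) \left(-6\right) = \left(-156\right) \left(-6\right) = 936$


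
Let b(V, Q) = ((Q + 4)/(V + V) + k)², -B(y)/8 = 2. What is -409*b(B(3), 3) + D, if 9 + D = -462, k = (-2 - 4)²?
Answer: -536691529/1024 ≈ -5.2411e+5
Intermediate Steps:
k = 36 (k = (-6)² = 36)
D = -471 (D = -9 - 462 = -471)
B(y) = -16 (B(y) = -8*2 = -16)
b(V, Q) = (36 + (4 + Q)/(2*V))² (b(V, Q) = ((Q + 4)/(V + V) + 36)² = ((4 + Q)/((2*V)) + 36)² = ((4 + Q)*(1/(2*V)) + 36)² = ((4 + Q)/(2*V) + 36)² = (36 + (4 + Q)/(2*V))²)
-409*b(B(3), 3) + D = -409*(4 + 3 + 72*(-16))²/(4*(-16)²) - 471 = -409*(4 + 3 - 1152)²/(4*256) - 471 = -409*(-1145)²/(4*256) - 471 = -409*1311025/(4*256) - 471 = -409*1311025/1024 - 471 = -536209225/1024 - 471 = -536691529/1024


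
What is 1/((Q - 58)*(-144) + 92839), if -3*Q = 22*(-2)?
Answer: 1/99079 ≈ 1.0093e-5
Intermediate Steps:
Q = 44/3 (Q = -22*(-2)/3 = -1/3*(-44) = 44/3 ≈ 14.667)
1/((Q - 58)*(-144) + 92839) = 1/((44/3 - 58)*(-144) + 92839) = 1/(-130/3*(-144) + 92839) = 1/(6240 + 92839) = 1/99079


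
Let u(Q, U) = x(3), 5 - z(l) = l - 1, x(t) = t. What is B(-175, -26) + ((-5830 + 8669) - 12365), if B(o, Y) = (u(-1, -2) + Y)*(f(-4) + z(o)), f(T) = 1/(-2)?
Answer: -27355/2 ≈ -13678.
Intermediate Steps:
z(l) = 6 - l (z(l) = 5 - (l - 1) = 5 - (-1 + l) = 5 + (1 - l) = 6 - l)
u(Q, U) = 3
f(T) = -½
B(o, Y) = (3 + Y)*(11/2 - o) (B(o, Y) = (3 + Y)*(-½ + (6 - o)) = (3 + Y)*(11/2 - o))
B(-175, -26) + ((-5830 + 8669) - 12365) = (33/2 - 3*(-175) - ½*(-26) - 1*(-26)*(-6 - 175)) + ((-5830 + 8669) - 12365) = (33/2 + 525 + 13 - 1*(-26)*(-181)) + (2839 - 12365) = (33/2 + 525 + 13 - 4706) - 9526 = -8303/2 - 9526 = -27355/2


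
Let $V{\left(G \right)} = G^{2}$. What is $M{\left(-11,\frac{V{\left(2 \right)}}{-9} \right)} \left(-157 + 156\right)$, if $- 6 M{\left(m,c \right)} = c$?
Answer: $- \frac{2}{27} \approx -0.074074$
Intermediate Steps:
$M{\left(m,c \right)} = - \frac{c}{6}$
$M{\left(-11,\frac{V{\left(2 \right)}}{-9} \right)} \left(-157 + 156\right) = - \frac{2^{2} \frac{1}{-9}}{6} \left(-157 + 156\right) = - \frac{4 \left(- \frac{1}{9}\right)}{6} \left(-1\right) = \left(- \frac{1}{6}\right) \left(- \frac{4}{9}\right) \left(-1\right) = \frac{2}{27} \left(-1\right) = - \frac{2}{27}$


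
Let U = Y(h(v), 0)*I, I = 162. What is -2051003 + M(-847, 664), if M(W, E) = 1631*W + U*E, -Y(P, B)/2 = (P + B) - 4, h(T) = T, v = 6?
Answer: -3862732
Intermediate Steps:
Y(P, B) = 8 - 2*B - 2*P (Y(P, B) = -2*((P + B) - 4) = -2*((B + P) - 4) = -2*(-4 + B + P) = 8 - 2*B - 2*P)
U = -648 (U = (8 - 2*0 - 2*6)*162 = (8 + 0 - 12)*162 = -4*162 = -648)
M(W, E) = -648*E + 1631*W (M(W, E) = 1631*W - 648*E = -648*E + 1631*W)
-2051003 + M(-847, 664) = -2051003 + (-648*664 + 1631*(-847)) = -2051003 + (-430272 - 1381457) = -2051003 - 1811729 = -3862732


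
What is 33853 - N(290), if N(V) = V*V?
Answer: -50247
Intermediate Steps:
N(V) = V**2
33853 - N(290) = 33853 - 1*290**2 = 33853 - 1*84100 = 33853 - 84100 = -50247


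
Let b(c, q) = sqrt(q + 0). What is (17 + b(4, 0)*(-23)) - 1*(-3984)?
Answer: 4001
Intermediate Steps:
b(c, q) = sqrt(q)
(17 + b(4, 0)*(-23)) - 1*(-3984) = (17 + sqrt(0)*(-23)) - 1*(-3984) = (17 + 0*(-23)) + 3984 = (17 + 0) + 3984 = 17 + 3984 = 4001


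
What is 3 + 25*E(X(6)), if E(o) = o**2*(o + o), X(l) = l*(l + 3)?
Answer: 7873203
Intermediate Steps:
X(l) = l*(3 + l)
E(o) = 2*o**3 (E(o) = o**2*(2*o) = 2*o**3)
3 + 25*E(X(6)) = 3 + 25*(2*(6*(3 + 6))**3) = 3 + 25*(2*(6*9)**3) = 3 + 25*(2*54**3) = 3 + 25*(2*157464) = 3 + 25*314928 = 3 + 7873200 = 7873203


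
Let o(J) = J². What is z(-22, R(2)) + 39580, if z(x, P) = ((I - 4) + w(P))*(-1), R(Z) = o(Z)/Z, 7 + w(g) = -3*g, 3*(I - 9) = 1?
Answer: 118763/3 ≈ 39588.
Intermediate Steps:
I = 28/3 (I = 9 + (⅓)*1 = 9 + ⅓ = 28/3 ≈ 9.3333)
w(g) = -7 - 3*g
R(Z) = Z (R(Z) = Z²/Z = Z)
z(x, P) = 5/3 + 3*P (z(x, P) = ((28/3 - 4) + (-7 - 3*P))*(-1) = (16/3 + (-7 - 3*P))*(-1) = (-5/3 - 3*P)*(-1) = 5/3 + 3*P)
z(-22, R(2)) + 39580 = (5/3 + 3*2) + 39580 = (5/3 + 6) + 39580 = 23/3 + 39580 = 118763/3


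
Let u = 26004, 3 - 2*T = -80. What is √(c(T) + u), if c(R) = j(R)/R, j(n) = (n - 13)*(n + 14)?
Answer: √717616506/166 ≈ 161.38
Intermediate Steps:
T = 83/2 (T = 3/2 - ½*(-80) = 3/2 + 40 = 83/2 ≈ 41.500)
j(n) = (-13 + n)*(14 + n)
c(R) = (-182 + R + R²)/R
√(c(T) + u) = √((1 + 83/2 - 182/83/2) + 26004) = √((1 + 83/2 - 182*2/83) + 26004) = √((1 + 83/2 - 364/83) + 26004) = √(6327/166 + 26004) = √(4322991/166) = √717616506/166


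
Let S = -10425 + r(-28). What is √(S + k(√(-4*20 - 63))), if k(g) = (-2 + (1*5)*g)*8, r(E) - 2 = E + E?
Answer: √(-10495 + 40*I*√143) ≈ 2.334 + 102.47*I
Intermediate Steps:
r(E) = 2 + 2*E (r(E) = 2 + (E + E) = 2 + 2*E)
S = -10479 (S = -10425 + (2 + 2*(-28)) = -10425 + (2 - 56) = -10425 - 54 = -10479)
k(g) = -16 + 40*g (k(g) = (-2 + 5*g)*8 = -16 + 40*g)
√(S + k(√(-4*20 - 63))) = √(-10479 + (-16 + 40*√(-4*20 - 63))) = √(-10479 + (-16 + 40*√(-80 - 63))) = √(-10479 + (-16 + 40*√(-143))) = √(-10479 + (-16 + 40*(I*√143))) = √(-10479 + (-16 + 40*I*√143)) = √(-10495 + 40*I*√143)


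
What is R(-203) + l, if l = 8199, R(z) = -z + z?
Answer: 8199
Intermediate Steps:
R(z) = 0
R(-203) + l = 0 + 8199 = 8199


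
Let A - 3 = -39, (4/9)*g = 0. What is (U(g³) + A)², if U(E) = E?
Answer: 1296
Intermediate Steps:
g = 0 (g = (9/4)*0 = 0)
A = -36 (A = 3 - 39 = -36)
(U(g³) + A)² = (0³ - 36)² = (0 - 36)² = (-36)² = 1296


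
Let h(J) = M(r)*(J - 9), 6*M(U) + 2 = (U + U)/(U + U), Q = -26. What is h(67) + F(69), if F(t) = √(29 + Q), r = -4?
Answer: -29/3 + √3 ≈ -7.9346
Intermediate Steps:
M(U) = -⅙ (M(U) = -⅓ + ((U + U)/(U + U))/6 = -⅓ + ((2*U)/((2*U)))/6 = -⅓ + ((2*U)*(1/(2*U)))/6 = -⅓ + (⅙)*1 = -⅓ + ⅙ = -⅙)
F(t) = √3 (F(t) = √(29 - 26) = √3)
h(J) = 3/2 - J/6 (h(J) = -(J - 9)/6 = -(-9 + J)/6 = 3/2 - J/6)
h(67) + F(69) = (3/2 - ⅙*67) + √3 = (3/2 - 67/6) + √3 = -29/3 + √3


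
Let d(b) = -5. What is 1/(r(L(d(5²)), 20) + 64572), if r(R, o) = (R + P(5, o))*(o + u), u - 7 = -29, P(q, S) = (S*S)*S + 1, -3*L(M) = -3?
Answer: 1/48568 ≈ 2.0590e-5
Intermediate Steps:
L(M) = 1 (L(M) = -⅓*(-3) = 1)
P(q, S) = 1 + S³ (P(q, S) = S²*S + 1 = S³ + 1 = 1 + S³)
u = -22 (u = 7 - 29 = -22)
r(R, o) = (-22 + o)*(1 + R + o³) (r(R, o) = (R + (1 + o³))*(o - 22) = (1 + R + o³)*(-22 + o) = (-22 + o)*(1 + R + o³))
1/(r(L(d(5²)), 20) + 64572) = 1/((-22 + 20 + 20⁴ - 22*1 - 22*20³ + 1*20) + 64572) = 1/((-22 + 20 + 160000 - 22 - 22*8000 + 20) + 64572) = 1/((-22 + 20 + 160000 - 22 - 176000 + 20) + 64572) = 1/(-16004 + 64572) = 1/48568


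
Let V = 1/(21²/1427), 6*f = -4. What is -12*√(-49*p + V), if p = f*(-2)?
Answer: -4*I*√27385/7 ≈ -94.562*I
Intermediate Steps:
f = -⅔ (f = (⅙)*(-4) = -⅔ ≈ -0.66667)
p = 4/3 (p = -⅔*(-2) = 4/3 ≈ 1.3333)
V = 1427/441 (V = 1/(441*(1/1427)) = 1/(441/1427) = 1427/441 ≈ 3.2358)
-12*√(-49*p + V) = -12*√(-49*4/3 + 1427/441) = -12*√(-196/3 + 1427/441) = -4*I*√27385/7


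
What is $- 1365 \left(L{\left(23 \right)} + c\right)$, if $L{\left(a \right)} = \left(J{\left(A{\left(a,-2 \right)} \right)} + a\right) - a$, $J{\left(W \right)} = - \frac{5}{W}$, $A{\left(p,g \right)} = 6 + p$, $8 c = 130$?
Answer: $- \frac{2545725}{116} \approx -21946.0$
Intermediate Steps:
$c = \frac{65}{4}$ ($c = \frac{1}{8} \cdot 130 = \frac{65}{4} \approx 16.25$)
$L{\left(a \right)} = - \frac{5}{6 + a}$ ($L{\left(a \right)} = \left(- \frac{5}{6 + a} + a\right) - a = \left(a - \frac{5}{6 + a}\right) - a = - \frac{5}{6 + a}$)
$- 1365 \left(L{\left(23 \right)} + c\right) = - 1365 \left(- \frac{5}{6 + 23} + \frac{65}{4}\right) = - 1365 \left(- \frac{5}{29} + \frac{65}{4}\right) = \left(-1365\right) \frac{1865}{116} = - \frac{2545725}{116}$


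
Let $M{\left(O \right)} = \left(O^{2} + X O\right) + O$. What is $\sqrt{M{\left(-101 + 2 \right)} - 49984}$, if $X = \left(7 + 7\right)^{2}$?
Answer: $i \sqrt{59686} \approx 244.31 i$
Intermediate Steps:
$X = 196$ ($X = 14^{2} = 196$)
$M{\left(O \right)} = O^{2} + 197 O$ ($M{\left(O \right)} = \left(O^{2} + 196 O\right) + O = O^{2} + 197 O$)
$\sqrt{M{\left(-101 + 2 \right)} - 49984} = \sqrt{\left(-101 + 2\right) \left(197 + \left(-101 + 2\right)\right) - 49984} = \sqrt{- 99 \left(197 - 99\right) - 49984} = \sqrt{\left(-99\right) 98 - 49984} = \sqrt{-9702 - 49984} = \sqrt{-59686} = i \sqrt{59686}$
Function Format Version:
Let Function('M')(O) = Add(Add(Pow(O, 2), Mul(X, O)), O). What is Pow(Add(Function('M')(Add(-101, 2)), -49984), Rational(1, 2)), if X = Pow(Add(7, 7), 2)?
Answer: Mul(I, Pow(59686, Rational(1, 2))) ≈ Mul(244.31, I)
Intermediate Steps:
X = 196 (X = Pow(14, 2) = 196)
Function('M')(O) = Add(Pow(O, 2), Mul(197, O)) (Function('M')(O) = Add(Add(Pow(O, 2), Mul(196, O)), O) = Add(Pow(O, 2), Mul(197, O)))
Pow(Add(Function('M')(Add(-101, 2)), -49984), Rational(1, 2)) = Pow(Add(Mul(Add(-101, 2), Add(197, Add(-101, 2))), -49984), Rational(1, 2)) = Pow(Add(Mul(-99, Add(197, -99)), -49984), Rational(1, 2)) = Pow(Add(Mul(-99, 98), -49984), Rational(1, 2)) = Pow(Add(-9702, -49984), Rational(1, 2)) = Pow(-59686, Rational(1, 2)) = Mul(I, Pow(59686, Rational(1, 2)))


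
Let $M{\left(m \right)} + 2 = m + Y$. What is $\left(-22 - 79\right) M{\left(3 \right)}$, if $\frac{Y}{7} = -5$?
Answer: $3434$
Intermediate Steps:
$Y = -35$ ($Y = 7 \left(-5\right) = -35$)
$M{\left(m \right)} = -37 + m$ ($M{\left(m \right)} = -2 + \left(m - 35\right) = -2 + \left(-35 + m\right) = -37 + m$)
$\left(-22 - 79\right) M{\left(3 \right)} = \left(-22 - 79\right) \left(-37 + 3\right) = \left(-101\right) \left(-34\right) = 3434$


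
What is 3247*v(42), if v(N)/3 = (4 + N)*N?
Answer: 18819612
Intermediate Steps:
v(N) = 3*N*(4 + N) (v(N) = 3*((4 + N)*N) = 3*(N*(4 + N)) = 3*N*(4 + N))
3247*v(42) = 3247*(3*42*(4 + 42)) = 3247*(3*42*46) = 3247*5796 = 18819612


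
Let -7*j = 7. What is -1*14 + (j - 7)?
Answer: -22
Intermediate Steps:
j = -1 (j = -⅐*7 = -1)
-1*14 + (j - 7) = -1*14 + (-1 - 7) = -14 - 8 = -22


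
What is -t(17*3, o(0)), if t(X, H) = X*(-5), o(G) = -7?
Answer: 255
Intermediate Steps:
t(X, H) = -5*X
-t(17*3, o(0)) = -(-5)*17*3 = -(-5)*51 = -1*(-255) = 255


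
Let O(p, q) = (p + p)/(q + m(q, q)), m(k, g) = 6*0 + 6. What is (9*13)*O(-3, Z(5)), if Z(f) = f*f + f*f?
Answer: -351/28 ≈ -12.536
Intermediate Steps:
m(k, g) = 6 (m(k, g) = 0 + 6 = 6)
Z(f) = 2*f**2 (Z(f) = f**2 + f**2 = 2*f**2)
O(p, q) = 2*p/(6 + q) (O(p, q) = (p + p)/(q + 6) = (2*p)/(6 + q) = 2*p/(6 + q))
(9*13)*O(-3, Z(5)) = (9*13)*(2*(-3)/(6 + 2*5**2)) = 117*(2*(-3)/(6 + 2*25)) = 117*(2*(-3)/(6 + 50)) = 117*(2*(-3)/56) = 117*(2*(-3)*(1/56)) = 117*(-3/28) = -351/28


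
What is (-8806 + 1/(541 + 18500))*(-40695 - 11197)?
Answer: 8700993435140/19041 ≈ 4.5696e+8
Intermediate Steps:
(-8806 + 1/(541 + 18500))*(-40695 - 11197) = (-8806 + 1/19041)*(-51892) = -167675045/19041*(-51892) = 8700993435140/19041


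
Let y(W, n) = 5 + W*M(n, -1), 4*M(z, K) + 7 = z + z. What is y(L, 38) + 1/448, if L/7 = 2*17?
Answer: 1841505/448 ≈ 4110.5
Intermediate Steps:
L = 238 (L = 7*(2*17) = 7*34 = 238)
M(z, K) = -7/4 + z/2 (M(z, K) = -7/4 + (z + z)/4 = -7/4 + (2*z)/4 = -7/4 + z/2)
y(W, n) = 5 + W*(-7/4 + n/2)
y(L, 38) + 1/448 = (5 + (¼)*238*(-7 + 2*38)) + 1/448 = (5 + (¼)*238*(-7 + 76)) + 1/448 = (5 + (¼)*238*69) + 1/448 = (5 + 8211/2) + 1/448 = 8221/2 + 1/448 = 1841505/448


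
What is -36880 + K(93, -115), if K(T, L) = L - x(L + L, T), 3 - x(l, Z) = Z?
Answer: -36905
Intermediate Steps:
x(l, Z) = 3 - Z
K(T, L) = -3 + L + T (K(T, L) = L - (3 - T) = L + (-3 + T) = -3 + L + T)
-36880 + K(93, -115) = -36880 + (-3 - 115 + 93) = -36880 - 25 = -36905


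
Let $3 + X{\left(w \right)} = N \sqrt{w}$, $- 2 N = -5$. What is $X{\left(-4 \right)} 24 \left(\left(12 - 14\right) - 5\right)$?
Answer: $504 - 840 i \approx 504.0 - 840.0 i$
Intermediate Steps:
$N = \frac{5}{2}$ ($N = \left(- \frac{1}{2}\right) \left(-5\right) = \frac{5}{2} \approx 2.5$)
$X{\left(w \right)} = -3 + \frac{5 \sqrt{w}}{2}$
$X{\left(-4 \right)} 24 \left(\left(12 - 14\right) - 5\right) = \left(-3 + \frac{5 \sqrt{-4}}{2}\right) 24 \left(\left(12 - 14\right) - 5\right) = \left(-3 + \frac{5 \cdot 2 i}{2}\right) 24 \left(-2 - 5\right) = \left(-3 + 5 i\right) 24 \left(-7\right) = \left(-72 + 120 i\right) \left(-7\right) = 504 - 840 i$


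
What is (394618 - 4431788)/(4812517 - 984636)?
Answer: -4037170/3827881 ≈ -1.0547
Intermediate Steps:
(394618 - 4431788)/(4812517 - 984636) = -4037170/3827881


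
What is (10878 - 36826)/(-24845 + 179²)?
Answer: -6487/1799 ≈ -3.6059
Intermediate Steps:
(10878 - 36826)/(-24845 + 179²) = -25948/(-24845 + 32041) = -25948/7196 = -25948*1/7196 = -6487/1799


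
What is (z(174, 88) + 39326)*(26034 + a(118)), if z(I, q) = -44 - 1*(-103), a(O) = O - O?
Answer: 1025349090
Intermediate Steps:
a(O) = 0
z(I, q) = 59 (z(I, q) = -44 + 103 = 59)
(z(174, 88) + 39326)*(26034 + a(118)) = (59 + 39326)*(26034 + 0) = 39385*26034 = 1025349090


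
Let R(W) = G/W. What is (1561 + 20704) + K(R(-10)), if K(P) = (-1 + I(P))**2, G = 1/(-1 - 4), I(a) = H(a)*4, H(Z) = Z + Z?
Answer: 13916066/625 ≈ 22266.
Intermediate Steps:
H(Z) = 2*Z
I(a) = 8*a (I(a) = (2*a)*4 = 8*a)
G = -1/5 (G = 1/(-5) = -1/5 ≈ -0.20000)
R(W) = -1/(5*W)
K(P) = (-1 + 8*P)**2
(1561 + 20704) + K(R(-10)) = (1561 + 20704) + (-1 + 8*(-1/5/(-10)))**2 = 22265 + (-1 + 8*(-1/5*(-1/10)))**2 = 22265 + (-1 + 8*(1/50))**2 = 22265 + (-1 + 4/25)**2 = 22265 + (-21/25)**2 = 22265 + 441/625 = 13916066/625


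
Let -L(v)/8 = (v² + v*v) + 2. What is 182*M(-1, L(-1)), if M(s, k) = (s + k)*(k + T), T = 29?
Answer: 18018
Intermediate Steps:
L(v) = -16 - 16*v² (L(v) = -8*((v² + v*v) + 2) = -8*((v² + v²) + 2) = -8*(2*v² + 2) = -8*(2 + 2*v²) = -16 - 16*v²)
M(s, k) = (29 + k)*(k + s) (M(s, k) = (s + k)*(k + 29) = (k + s)*(29 + k) = (29 + k)*(k + s))
182*M(-1, L(-1)) = 182*((-16 - 16*(-1)²)² + 29*(-16 - 16*(-1)²) + 29*(-1) + (-16 - 16*(-1)²)*(-1)) = 182*((-16 - 16*1)² + 29*(-16 - 16*1) - 29 + (-16 - 16*1)*(-1)) = 182*((-16 - 16)² + 29*(-16 - 16) - 29 + (-16 - 16)*(-1)) = 182*((-32)² + 29*(-32) - 29 - 32*(-1)) = 182*(1024 - 928 - 29 + 32) = 182*99 = 18018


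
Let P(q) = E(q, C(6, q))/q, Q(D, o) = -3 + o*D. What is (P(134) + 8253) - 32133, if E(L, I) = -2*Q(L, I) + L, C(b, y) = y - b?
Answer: -1617042/67 ≈ -24135.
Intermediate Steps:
Q(D, o) = -3 + D*o
E(L, I) = 6 + L - 2*I*L (E(L, I) = -2*(-3 + L*I) + L = -2*(-3 + I*L) + L = (6 - 2*I*L) + L = 6 + L - 2*I*L)
P(q) = (6 + q - 2*q*(-6 + q))/q (P(q) = (6 + q - 2*(q - 1*6)*q)/q = (6 + q - 2*(q - 6)*q)/q = (6 + q - 2*(-6 + q)*q)/q = (6 + q - 2*q*(-6 + q))/q)
(P(134) + 8253) - 32133 = ((13 - 2*134 + 6/134) + 8253) - 32133 = ((13 - 268 + 6*(1/134)) + 8253) - 32133 = ((13 - 268 + 3/67) + 8253) - 32133 = (-17082/67 + 8253) - 32133 = 535869/67 - 32133 = -1617042/67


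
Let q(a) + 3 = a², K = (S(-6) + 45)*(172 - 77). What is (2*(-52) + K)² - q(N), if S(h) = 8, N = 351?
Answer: 24191563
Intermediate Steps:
K = 5035 (K = (8 + 45)*(172 - 77) = 53*95 = 5035)
q(a) = -3 + a²
(2*(-52) + K)² - q(N) = (2*(-52) + 5035)² - (-3 + 351²) = (-104 + 5035)² - (-3 + 123201) = 4931² - 1*123198 = 24314761 - 123198 = 24191563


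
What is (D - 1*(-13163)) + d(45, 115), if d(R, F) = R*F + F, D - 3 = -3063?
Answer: 15393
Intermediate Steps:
D = -3060 (D = 3 - 3063 = -3060)
d(R, F) = F + F*R (d(R, F) = F*R + F = F + F*R)
(D - 1*(-13163)) + d(45, 115) = (-3060 - 1*(-13163)) + 115*(1 + 45) = (-3060 + 13163) + 115*46 = 10103 + 5290 = 15393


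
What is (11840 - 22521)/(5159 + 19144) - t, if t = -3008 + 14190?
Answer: -271766827/24303 ≈ -11182.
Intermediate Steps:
t = 11182
(11840 - 22521)/(5159 + 19144) - t = (11840 - 22521)/(5159 + 19144) - 1*11182 = -10681/24303 - 11182 = -271766827/24303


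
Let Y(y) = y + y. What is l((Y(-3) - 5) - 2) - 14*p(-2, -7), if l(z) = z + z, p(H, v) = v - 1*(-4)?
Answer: 16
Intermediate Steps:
Y(y) = 2*y
p(H, v) = 4 + v (p(H, v) = v + 4 = 4 + v)
l(z) = 2*z
l((Y(-3) - 5) - 2) - 14*p(-2, -7) = 2*((2*(-3) - 5) - 2) - 14*(4 - 7) = 2*((-6 - 5) - 2) - 14*(-3) = 2*(-11 - 2) + 42 = 2*(-13) + 42 = -26 + 42 = 16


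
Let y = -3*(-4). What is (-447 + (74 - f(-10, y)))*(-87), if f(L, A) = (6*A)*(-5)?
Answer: 1131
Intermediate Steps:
y = 12
f(L, A) = -30*A
(-447 + (74 - f(-10, y)))*(-87) = (-447 + (74 - (-30)*12))*(-87) = (-447 + (74 - 1*(-360)))*(-87) = (-447 + (74 + 360))*(-87) = (-447 + 434)*(-87) = -13*(-87) = 1131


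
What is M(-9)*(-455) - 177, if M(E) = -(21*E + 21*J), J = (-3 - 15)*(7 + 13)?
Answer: -3525972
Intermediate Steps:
J = -360 (J = -18*20 = -360)
M(E) = 7560 - 21*E (M(E) = -(-7560 + 21*E) = -21*(-360 + E) = 7560 - 21*E)
M(-9)*(-455) - 177 = (7560 - 21*(-9))*(-455) - 177 = (7560 + 189)*(-455) - 177 = 7749*(-455) - 177 = -3525795 - 177 = -3525972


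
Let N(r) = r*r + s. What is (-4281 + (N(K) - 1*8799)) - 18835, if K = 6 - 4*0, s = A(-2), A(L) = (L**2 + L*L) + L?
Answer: -31873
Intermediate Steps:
A(L) = L + 2*L**2 (A(L) = (L**2 + L**2) + L = 2*L**2 + L = L + 2*L**2)
s = 6 (s = -2*(1 + 2*(-2)) = -2*(1 - 4) = -2*(-3) = 6)
K = 6 (K = 6 + 0 = 6)
N(r) = 6 + r**2 (N(r) = r*r + 6 = r**2 + 6 = 6 + r**2)
(-4281 + (N(K) - 1*8799)) - 18835 = (-4281 + ((6 + 6**2) - 1*8799)) - 18835 = (-4281 + ((6 + 36) - 8799)) - 18835 = (-4281 + (42 - 8799)) - 18835 = (-4281 - 8757) - 18835 = -13038 - 18835 = -31873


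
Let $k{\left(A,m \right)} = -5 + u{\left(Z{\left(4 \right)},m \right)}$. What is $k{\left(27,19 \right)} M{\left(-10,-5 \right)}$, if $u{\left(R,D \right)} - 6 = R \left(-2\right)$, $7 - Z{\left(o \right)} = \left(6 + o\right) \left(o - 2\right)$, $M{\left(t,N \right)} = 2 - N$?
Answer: $189$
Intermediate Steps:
$Z{\left(o \right)} = 7 - \left(-2 + o\right) \left(6 + o\right)$ ($Z{\left(o \right)} = 7 - \left(6 + o\right) \left(o - 2\right) = 7 - \left(6 + o\right) \left(-2 + o\right) = 7 - \left(-2 + o\right) \left(6 + o\right)$)
$u{\left(R,D \right)} = 6 - 2 R$ ($u{\left(R,D \right)} = 6 + R \left(-2\right) = 6 - 2 R$)
$k{\left(A,m \right)} = 27$ ($k{\left(A,m \right)} = -5 - \left(-6 + 2 \left(19 - 4^{2} - 16\right)\right) = -5 - \left(-6 + 2 \left(19 - 16 - 16\right)\right) = -5 + \left(6 - -26\right) = -5 + \left(6 + 26\right) = -5 + 32 = 27$)
$k{\left(27,19 \right)} M{\left(-10,-5 \right)} = 27 \left(2 - -5\right) = 27 \left(2 + 5\right) = 27 \cdot 7 = 189$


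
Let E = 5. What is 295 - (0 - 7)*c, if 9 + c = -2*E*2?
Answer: 92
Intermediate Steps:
c = -29 (c = -9 - 2*5*2 = -9 - 10*2 = -9 - 20 = -29)
295 - (0 - 7)*c = 295 - (0 - 7)*(-29) = 295 - (-7)*(-29) = 295 - 1*203 = 295 - 203 = 92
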